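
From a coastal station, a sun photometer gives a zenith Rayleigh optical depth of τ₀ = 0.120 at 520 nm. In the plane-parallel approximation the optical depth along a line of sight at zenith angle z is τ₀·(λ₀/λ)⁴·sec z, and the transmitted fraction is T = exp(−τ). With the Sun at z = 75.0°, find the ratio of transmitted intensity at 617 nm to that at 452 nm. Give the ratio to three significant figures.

Airmass: sec 75.0° = 3.8637.
τ(617 nm) = 0.120 × (520/617)⁴ × 3.8637 = 0.120 × 0.5045 × 3.8637 = 0.2339.
τ(452 nm) = 0.120 × (520/452)⁴ × 3.8637 = 0.120 × 1.7517 × 3.8637 = 0.8122.
T(617)/T(452) = exp(τ_B − τ_A) = exp(0.5783) = 1.7829.

1.78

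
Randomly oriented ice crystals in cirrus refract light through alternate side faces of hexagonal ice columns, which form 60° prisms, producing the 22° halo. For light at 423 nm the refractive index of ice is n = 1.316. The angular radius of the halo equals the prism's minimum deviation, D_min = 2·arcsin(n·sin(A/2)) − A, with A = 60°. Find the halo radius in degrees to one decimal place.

22.3°

n·sin(A/2) = 1.316 × sin 30° = 1.316 × 0.5000 = 0.6580.
D_min = 2·arcsin(0.6580) − 60° = 2 × 41.148° − 60° = 22.295°.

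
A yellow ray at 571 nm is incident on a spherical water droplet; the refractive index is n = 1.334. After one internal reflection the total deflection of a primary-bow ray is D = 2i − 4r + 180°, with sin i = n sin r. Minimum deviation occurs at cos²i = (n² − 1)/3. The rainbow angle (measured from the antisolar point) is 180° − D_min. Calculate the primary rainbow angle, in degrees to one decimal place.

cos²i = (1.77956 − 1)/3 = 0.25985; i = arccos(0.50976) = 59.352°.
sin r = sin 59.352°/1.334 = 0.64492; r = 40.159°.
D_min = 2·59.352° − 4·40.159° + 180° = 138.067°.
Rainbow angle = 180° − D_min = 41.933°.

41.9°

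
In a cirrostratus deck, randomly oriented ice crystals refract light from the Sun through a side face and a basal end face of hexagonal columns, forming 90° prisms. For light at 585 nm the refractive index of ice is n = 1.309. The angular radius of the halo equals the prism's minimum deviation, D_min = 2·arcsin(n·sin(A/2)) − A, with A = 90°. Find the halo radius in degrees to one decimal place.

n·sin(A/2) = 1.309 × sin 45° = 1.309 × 0.7071 = 0.9256.
D_min = 2·arcsin(0.9256) − 90° = 2 × 67.759° − 90° = 45.519°.

45.5°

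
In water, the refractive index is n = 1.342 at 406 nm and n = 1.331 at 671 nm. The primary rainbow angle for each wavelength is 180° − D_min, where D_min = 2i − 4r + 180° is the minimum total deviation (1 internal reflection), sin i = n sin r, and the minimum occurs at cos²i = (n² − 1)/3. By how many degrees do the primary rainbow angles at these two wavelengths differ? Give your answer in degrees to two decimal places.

1.58°

At 406 nm (n = 1.342): cos²i = 0.26699 → i = 58.888°, r = 39.641°, D_min = 139.213°, rainbow angle = 40.787°.
At 671 nm (n = 1.331): cos²i = 0.25719 → i = 59.527°, r = 40.356°, D_min = 137.630°, rainbow angle = 42.370°.
Angular width = |40.787° − 42.370°| = 1.583°.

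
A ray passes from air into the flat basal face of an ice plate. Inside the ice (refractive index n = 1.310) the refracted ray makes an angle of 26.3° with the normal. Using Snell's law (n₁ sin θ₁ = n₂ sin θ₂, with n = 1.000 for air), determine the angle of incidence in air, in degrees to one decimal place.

Snell: sin θ_i = n · sin θ_r = 1.310 × sin 26.3° = 1.310 × 0.4431 = 0.5804.
θ_i = arcsin(0.5804) = 35.48°.

35.5°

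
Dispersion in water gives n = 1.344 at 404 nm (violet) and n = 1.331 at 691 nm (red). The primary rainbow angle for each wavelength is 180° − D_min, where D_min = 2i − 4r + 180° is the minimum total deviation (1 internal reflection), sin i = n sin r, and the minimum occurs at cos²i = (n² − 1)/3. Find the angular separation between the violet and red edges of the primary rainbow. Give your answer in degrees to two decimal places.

1.86°

At 404 nm (n = 1.344): cos²i = 0.26878 → i = 58.772°, r = 39.512°, D_min = 139.495°, rainbow angle = 40.505°.
At 691 nm (n = 1.331): cos²i = 0.25719 → i = 59.527°, r = 40.356°, D_min = 137.630°, rainbow angle = 42.370°.
Angular width = |40.505° − 42.370°| = 1.865°.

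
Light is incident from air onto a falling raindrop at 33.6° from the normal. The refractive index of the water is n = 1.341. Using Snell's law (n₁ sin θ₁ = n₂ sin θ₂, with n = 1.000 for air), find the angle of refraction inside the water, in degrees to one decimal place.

Snell: sin θ_r = sin θ_i / n = sin 33.6° / 1.341 = 0.5534 / 1.341 = 0.4127.
θ_r = arcsin(0.4127) = 24.37°.

24.4°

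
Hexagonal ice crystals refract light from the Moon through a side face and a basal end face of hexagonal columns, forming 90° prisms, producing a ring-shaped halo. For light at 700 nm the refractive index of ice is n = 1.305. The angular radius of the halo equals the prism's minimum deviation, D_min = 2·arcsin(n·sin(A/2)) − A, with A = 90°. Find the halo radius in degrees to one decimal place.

44.7°

n·sin(A/2) = 1.305 × sin 45° = 1.305 × 0.7071 = 0.9228.
D_min = 2·arcsin(0.9228) − 90° = 2 × 67.335° − 90° = 44.670°.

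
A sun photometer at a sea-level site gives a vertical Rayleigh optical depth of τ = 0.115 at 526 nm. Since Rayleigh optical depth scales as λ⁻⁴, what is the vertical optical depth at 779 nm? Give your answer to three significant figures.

τ(779 nm) = τ(526 nm) × (526/779)⁴ = 0.115 × (0.6752)⁴ = 0.115 × 0.2079 = 0.0239.

0.0239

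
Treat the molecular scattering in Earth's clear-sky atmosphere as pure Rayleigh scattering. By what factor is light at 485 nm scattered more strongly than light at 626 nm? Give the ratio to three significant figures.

2.78

Rayleigh scattering ∝ λ⁻⁴, so the ratio of coefficients is the inverse fourth power of the wavelength ratio.
σ(485)/σ(626) = (626/485)⁴ = (1.2907)⁴ = 2.775.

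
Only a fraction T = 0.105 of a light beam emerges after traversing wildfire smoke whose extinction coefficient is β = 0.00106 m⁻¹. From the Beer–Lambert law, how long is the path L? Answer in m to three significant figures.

Beer–Lambert: T = exp(−βL) ⇒ L = −ln(T)/β = −ln(0.105)/0.00106 = 2.2538/0.00106 = 2126 m.

2130 m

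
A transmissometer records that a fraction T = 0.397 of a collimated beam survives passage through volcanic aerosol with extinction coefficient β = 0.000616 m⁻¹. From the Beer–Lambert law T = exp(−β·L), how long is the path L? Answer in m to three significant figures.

Beer–Lambert: T = exp(−βL) ⇒ L = −ln(T)/β = −ln(0.397)/0.000616 = 0.9238/0.000616 = 1500 m.

1500 m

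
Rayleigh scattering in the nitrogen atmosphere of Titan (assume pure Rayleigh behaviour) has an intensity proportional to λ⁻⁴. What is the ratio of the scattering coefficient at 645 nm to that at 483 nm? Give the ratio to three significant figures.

0.314

Rayleigh scattering ∝ λ⁻⁴, so the ratio of coefficients is the inverse fourth power of the wavelength ratio.
σ(645)/σ(483) = (483/645)⁴ = (0.7488)⁴ = 0.3144.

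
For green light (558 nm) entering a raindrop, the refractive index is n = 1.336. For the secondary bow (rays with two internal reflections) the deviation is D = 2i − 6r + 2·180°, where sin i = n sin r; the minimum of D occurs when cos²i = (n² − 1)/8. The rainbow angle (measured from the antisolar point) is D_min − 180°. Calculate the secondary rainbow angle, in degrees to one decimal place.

cos²i = (1.78490 − 1)/8 = 0.09811; i = arccos(0.31323) = 71.746°.
sin r = sin 71.746°/1.336 = 0.71084; r = 45.303°.
D_min = 2·71.746° − 6·45.303° + 360° = 231.674°.
Rainbow angle = D_min − 180° = 51.674°.

51.7°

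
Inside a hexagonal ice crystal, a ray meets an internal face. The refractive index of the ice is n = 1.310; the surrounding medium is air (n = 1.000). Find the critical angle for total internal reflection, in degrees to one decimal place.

49.8°

sin θ_c = n_air / n = 1.000 / 1.310 = 0.7634.
θ_c = arcsin(0.7634) = 49.76°.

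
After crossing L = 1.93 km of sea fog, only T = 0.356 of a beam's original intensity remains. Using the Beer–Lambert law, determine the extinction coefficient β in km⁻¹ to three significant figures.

Beer–Lambert: T = exp(−βL) ⇒ β = −ln(T)/L = −ln(0.356)/1.93 = 1.0328/1.93 = 0.5351 km⁻¹.

0.535 km⁻¹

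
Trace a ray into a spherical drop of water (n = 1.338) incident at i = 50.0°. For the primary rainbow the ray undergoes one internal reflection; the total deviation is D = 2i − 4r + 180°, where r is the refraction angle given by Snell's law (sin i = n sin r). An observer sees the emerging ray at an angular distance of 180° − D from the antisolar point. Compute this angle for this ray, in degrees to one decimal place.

39.7°

sin r = sin 50.0° / 1.338 = 0.7660/1.338 = 0.5725; r = 34.93°.
D = 2·50.0° − 4·34.93° + 180° = 100.00° − 139.71° + 180° = 140.29°.
Angle from antisolar point = 180° − D = 39.71°.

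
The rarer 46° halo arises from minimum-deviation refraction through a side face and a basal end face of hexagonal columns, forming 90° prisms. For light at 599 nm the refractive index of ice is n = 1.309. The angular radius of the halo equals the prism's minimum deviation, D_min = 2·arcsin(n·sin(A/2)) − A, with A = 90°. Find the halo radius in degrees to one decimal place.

45.5°

n·sin(A/2) = 1.309 × sin 45° = 1.309 × 0.7071 = 0.9256.
D_min = 2·arcsin(0.9256) − 90° = 2 × 67.759° − 90° = 45.519°.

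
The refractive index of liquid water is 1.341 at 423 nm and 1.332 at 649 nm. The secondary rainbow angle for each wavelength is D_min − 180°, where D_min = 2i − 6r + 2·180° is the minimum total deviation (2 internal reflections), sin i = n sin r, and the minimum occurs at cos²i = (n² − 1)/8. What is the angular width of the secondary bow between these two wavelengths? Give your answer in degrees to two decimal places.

At 423 nm (n = 1.341): cos²i = 0.09979 → i = 71.586°, r = 45.034°, D_min = 232.966°, rainbow angle = 52.966°.
At 649 nm (n = 1.332): cos²i = 0.09678 → i = 71.875°, r = 45.520°, D_min = 230.628°, rainbow angle = 50.628°.
Angular width = |52.966° − 50.628°| = 2.337°.

2.34°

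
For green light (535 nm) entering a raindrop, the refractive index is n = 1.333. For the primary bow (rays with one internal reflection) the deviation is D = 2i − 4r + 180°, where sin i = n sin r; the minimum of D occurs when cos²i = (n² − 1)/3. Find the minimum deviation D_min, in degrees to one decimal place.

cos²i = (1.77689 − 1)/3 = 0.25896; i = arccos(0.50888) = 59.410°.
sin r = sin 59.410°/1.333 = 0.64579; r = 40.225°.
D_min = 2·59.410° − 4·40.225° + 180° = 137.922°.

137.9°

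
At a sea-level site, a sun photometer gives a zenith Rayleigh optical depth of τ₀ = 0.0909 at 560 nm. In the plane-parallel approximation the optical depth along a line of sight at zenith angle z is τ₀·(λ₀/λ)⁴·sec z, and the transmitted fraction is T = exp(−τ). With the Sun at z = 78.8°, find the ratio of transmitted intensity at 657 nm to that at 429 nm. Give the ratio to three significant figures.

3.04

Airmass: sec 78.8° = 5.1484.
τ(657 nm) = 0.0909 × (560/657)⁴ × 5.1484 = 0.0909 × 0.5278 × 5.1484 = 0.2470.
τ(429 nm) = 0.0909 × (560/429)⁴ × 5.1484 = 0.0909 × 2.9035 × 5.1484 = 1.3588.
T(657)/T(429) = exp(τ_B − τ_A) = exp(1.1118) = 3.0398.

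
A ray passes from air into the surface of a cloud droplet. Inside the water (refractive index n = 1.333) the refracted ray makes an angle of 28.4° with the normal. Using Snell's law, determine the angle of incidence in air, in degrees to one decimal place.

39.3°

Snell: sin θ_i = n · sin θ_r = 1.333 × sin 28.4° = 1.333 × 0.4756 = 0.6340.
θ_i = arcsin(0.6340) = 39.35°.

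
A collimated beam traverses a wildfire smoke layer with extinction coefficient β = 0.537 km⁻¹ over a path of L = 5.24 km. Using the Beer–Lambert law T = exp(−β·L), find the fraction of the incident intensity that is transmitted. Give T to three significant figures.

τ = β·L = 0.537 × 5.24 = 2.8139.
T = exp(−2.8139) = 0.0600.

0.0600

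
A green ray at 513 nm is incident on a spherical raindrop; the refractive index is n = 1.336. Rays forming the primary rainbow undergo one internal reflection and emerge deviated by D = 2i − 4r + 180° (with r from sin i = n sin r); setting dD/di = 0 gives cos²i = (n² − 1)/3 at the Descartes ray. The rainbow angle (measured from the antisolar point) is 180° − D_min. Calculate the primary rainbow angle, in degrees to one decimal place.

41.6°

cos²i = (1.78490 − 1)/3 = 0.26163; i = arccos(0.51150) = 59.236°.
sin r = sin 59.236°/1.336 = 0.64318; r = 40.029°.
D_min = 2·59.236° − 4·40.029° + 180° = 138.356°.
Rainbow angle = 180° − D_min = 41.644°.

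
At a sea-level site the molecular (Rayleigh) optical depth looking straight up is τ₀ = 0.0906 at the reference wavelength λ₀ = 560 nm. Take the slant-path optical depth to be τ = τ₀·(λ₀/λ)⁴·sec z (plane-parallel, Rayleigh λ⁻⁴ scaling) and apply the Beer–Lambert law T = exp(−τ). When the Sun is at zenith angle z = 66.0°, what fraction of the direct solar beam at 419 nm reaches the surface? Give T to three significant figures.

0.491

sec 66.0° = 2.4586.
τ = 0.0906 × (560/419)⁴ × 2.4586 = 0.0906 × 3.1908 × 2.4586 = 0.7107.
T = exp(−0.7107) = 0.4913.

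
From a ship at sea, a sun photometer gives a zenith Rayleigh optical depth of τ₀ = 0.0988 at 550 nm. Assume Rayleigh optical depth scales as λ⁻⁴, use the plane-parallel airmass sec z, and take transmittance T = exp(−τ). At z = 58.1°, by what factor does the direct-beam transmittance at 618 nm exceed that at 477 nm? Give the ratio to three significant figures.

Airmass: sec 58.1° = 1.8924.
τ(618 nm) = 0.0988 × (550/618)⁴ × 1.8924 = 0.0988 × 0.6273 × 1.8924 = 0.1173.
τ(477 nm) = 0.0988 × (550/477)⁴ × 1.8924 = 0.0988 × 1.7676 × 1.8924 = 0.3305.
T(618)/T(477) = exp(τ_B − τ_A) = exp(0.2132) = 1.2376.

1.24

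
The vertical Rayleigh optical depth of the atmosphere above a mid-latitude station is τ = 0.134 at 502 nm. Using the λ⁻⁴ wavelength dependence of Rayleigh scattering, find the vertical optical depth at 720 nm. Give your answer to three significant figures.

τ(720 nm) = τ(502 nm) × (502/720)⁴ = 0.134 × (0.6972)⁴ = 0.134 × 0.2363 = 0.0317.

0.0317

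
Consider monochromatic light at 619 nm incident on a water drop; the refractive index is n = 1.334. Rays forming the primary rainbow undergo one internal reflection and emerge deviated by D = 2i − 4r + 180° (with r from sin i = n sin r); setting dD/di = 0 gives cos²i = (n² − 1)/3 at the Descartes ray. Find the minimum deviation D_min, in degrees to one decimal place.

cos²i = (1.77956 − 1)/3 = 0.25985; i = arccos(0.50976) = 59.352°.
sin r = sin 59.352°/1.334 = 0.64492; r = 40.159°.
D_min = 2·59.352° − 4·40.159° + 180° = 138.067°.

138.1°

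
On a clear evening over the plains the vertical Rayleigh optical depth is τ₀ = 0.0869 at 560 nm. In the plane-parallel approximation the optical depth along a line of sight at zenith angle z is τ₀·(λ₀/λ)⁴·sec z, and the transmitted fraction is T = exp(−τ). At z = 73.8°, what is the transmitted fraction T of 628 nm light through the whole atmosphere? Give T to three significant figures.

sec 73.8° = 3.5843.
τ = 0.0869 × (560/628)⁴ × 3.5843 = 0.0869 × 0.6323 × 3.5843 = 0.1969.
T = exp(−0.1969) = 0.8212.

0.821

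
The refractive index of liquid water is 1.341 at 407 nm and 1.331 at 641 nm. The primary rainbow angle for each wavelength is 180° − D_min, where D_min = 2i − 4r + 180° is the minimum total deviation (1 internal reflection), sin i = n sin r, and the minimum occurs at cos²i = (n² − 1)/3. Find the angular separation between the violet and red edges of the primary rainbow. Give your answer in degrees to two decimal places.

At 407 nm (n = 1.341): cos²i = 0.26609 → i = 58.946°, r = 39.705°, D_min = 139.071°, rainbow angle = 40.929°.
At 641 nm (n = 1.331): cos²i = 0.25719 → i = 59.527°, r = 40.356°, D_min = 137.630°, rainbow angle = 42.370°.
Angular width = |40.929° − 42.370°| = 1.441°.

1.44°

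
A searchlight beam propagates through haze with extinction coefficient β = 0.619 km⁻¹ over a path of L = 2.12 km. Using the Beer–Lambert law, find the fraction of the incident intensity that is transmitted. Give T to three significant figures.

0.269

τ = β·L = 0.619 × 2.12 = 1.3123.
T = exp(−1.3123) = 0.2692.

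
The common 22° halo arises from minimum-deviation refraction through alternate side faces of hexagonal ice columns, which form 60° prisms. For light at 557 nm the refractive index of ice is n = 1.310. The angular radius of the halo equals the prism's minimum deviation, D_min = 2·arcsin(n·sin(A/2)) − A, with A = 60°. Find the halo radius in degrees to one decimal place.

21.8°

n·sin(A/2) = 1.310 × sin 30° = 1.310 × 0.5000 = 0.6550.
D_min = 2·arcsin(0.6550) − 60° = 2 × 40.920° − 60° = 21.839°.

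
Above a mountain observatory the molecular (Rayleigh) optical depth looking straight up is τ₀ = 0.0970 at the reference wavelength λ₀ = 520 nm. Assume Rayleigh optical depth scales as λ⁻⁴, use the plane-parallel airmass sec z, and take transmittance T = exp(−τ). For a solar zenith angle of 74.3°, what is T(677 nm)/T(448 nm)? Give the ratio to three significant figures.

Airmass: sec 74.3° = 3.6955.
τ(677 nm) = 0.0970 × (520/677)⁴ × 3.6955 = 0.0970 × 0.3481 × 3.6955 = 0.1248.
τ(448 nm) = 0.0970 × (520/448)⁴ × 3.6955 = 0.0970 × 1.8151 × 3.6955 = 0.6506.
T(677)/T(448) = exp(τ_B − τ_A) = exp(0.5259) = 1.6919.

1.69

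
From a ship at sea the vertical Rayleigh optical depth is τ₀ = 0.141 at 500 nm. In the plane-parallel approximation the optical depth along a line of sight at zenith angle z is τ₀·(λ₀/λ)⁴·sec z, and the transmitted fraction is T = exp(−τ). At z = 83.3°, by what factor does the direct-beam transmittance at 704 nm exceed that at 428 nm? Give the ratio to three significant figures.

6.98

Airmass: sec 83.3° = 8.5711.
τ(704 nm) = 0.141 × (500/704)⁴ × 8.5711 = 0.141 × 0.2544 × 8.5711 = 0.3075.
τ(428 nm) = 0.141 × (500/428)⁴ × 8.5711 = 0.141 × 1.8625 × 8.5711 = 2.2509.
T(704)/T(428) = exp(τ_B − τ_A) = exp(1.9434) = 6.9827.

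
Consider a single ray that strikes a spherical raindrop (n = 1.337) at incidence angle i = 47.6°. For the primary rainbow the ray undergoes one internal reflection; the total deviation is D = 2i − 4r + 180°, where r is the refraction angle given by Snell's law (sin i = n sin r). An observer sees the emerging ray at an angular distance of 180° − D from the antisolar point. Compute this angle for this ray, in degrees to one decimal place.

sin r = sin 47.6° / 1.337 = 0.7385/1.337 = 0.5523; r = 33.53°.
D = 2·47.6° − 4·33.53° + 180° = 95.20° − 134.11° + 180° = 141.09°.
Angle from antisolar point = 180° − D = 38.91°.

38.9°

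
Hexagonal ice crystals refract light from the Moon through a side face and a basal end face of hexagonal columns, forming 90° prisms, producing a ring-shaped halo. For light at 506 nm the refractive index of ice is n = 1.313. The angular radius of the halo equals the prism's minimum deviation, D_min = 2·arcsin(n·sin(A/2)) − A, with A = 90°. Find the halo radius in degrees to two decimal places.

46.38°

n·sin(A/2) = 1.313 × sin 45° = 1.313 × 0.7071 = 0.9284.
D_min = 2·arcsin(0.9284) − 90° = 2 × 68.192° − 90° = 46.383°.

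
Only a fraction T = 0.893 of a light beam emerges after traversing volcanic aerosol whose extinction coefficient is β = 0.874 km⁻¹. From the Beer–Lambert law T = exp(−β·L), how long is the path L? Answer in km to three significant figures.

Beer–Lambert: T = exp(−βL) ⇒ L = −ln(T)/β = −ln(0.893)/0.874 = 0.1132/0.874 = 0.1295 km.

0.129 km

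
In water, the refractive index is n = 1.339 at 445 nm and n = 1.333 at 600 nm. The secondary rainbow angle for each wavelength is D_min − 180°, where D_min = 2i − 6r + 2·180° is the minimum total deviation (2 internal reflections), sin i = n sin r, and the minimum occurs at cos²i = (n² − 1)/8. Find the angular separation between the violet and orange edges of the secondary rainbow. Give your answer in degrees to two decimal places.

At 445 nm (n = 1.339): cos²i = 0.09912 → i = 71.650°, r = 45.141°, D_min = 232.451°, rainbow angle = 52.451°.
At 600 nm (n = 1.333): cos²i = 0.09711 → i = 71.843°, r = 45.466°, D_min = 230.891°, rainbow angle = 50.891°.
Angular width = |52.451° − 50.891°| = 1.560°.

1.56°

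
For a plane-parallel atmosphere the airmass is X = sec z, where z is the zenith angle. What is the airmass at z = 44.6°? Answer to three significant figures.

X = sec z = 1/cos 44.6° = 1/0.7120 = 1.4044.

1.40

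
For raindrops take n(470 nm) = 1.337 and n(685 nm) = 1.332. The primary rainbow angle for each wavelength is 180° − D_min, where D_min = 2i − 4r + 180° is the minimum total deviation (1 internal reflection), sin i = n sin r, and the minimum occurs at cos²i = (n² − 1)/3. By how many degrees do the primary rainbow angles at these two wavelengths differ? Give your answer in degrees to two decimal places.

0.72°

At 470 nm (n = 1.337): cos²i = 0.26252 → i = 59.178°, r = 39.964°, D_min = 138.500°, rainbow angle = 41.500°.
At 685 nm (n = 1.332): cos²i = 0.25807 → i = 59.469°, r = 40.290°, D_min = 137.776°, rainbow angle = 42.224°.
Angular width = |41.500° − 42.224°| = 0.724°.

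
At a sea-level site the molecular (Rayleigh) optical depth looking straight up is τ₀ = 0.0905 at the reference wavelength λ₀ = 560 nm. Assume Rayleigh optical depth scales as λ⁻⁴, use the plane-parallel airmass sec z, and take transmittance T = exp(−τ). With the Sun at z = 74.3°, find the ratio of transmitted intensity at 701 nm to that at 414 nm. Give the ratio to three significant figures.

2.67

Airmass: sec 74.3° = 3.6955.
τ(701 nm) = 0.0905 × (560/701)⁴ × 3.6955 = 0.0905 × 0.4073 × 3.6955 = 0.1362.
τ(414 nm) = 0.0905 × (560/414)⁴ × 3.6955 = 0.0905 × 3.3477 × 3.6955 = 1.1196.
T(701)/T(414) = exp(τ_B − τ_A) = exp(0.9834) = 2.6736.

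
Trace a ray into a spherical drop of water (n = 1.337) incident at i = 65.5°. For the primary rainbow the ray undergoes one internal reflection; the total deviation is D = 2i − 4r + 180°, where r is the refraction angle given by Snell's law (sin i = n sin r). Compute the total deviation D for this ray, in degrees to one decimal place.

sin r = sin 65.5° / 1.337 = 0.9100/1.337 = 0.6806; r = 42.89°.
D = 2·65.5° − 4·42.89° + 180° = 131.00° − 171.56° + 180° = 139.44°.

139.4°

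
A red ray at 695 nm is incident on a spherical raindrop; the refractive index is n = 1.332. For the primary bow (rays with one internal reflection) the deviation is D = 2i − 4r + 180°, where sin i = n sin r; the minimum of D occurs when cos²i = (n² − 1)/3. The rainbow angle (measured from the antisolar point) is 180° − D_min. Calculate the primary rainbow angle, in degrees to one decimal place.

cos²i = (1.77422 − 1)/3 = 0.25807; i = arccos(0.50801) = 59.469°.
sin r = sin 59.469°/1.332 = 0.64666; r = 40.290°.
D_min = 2·59.469° − 4·40.290° + 180° = 137.776°.
Rainbow angle = 180° − D_min = 42.224°.

42.2°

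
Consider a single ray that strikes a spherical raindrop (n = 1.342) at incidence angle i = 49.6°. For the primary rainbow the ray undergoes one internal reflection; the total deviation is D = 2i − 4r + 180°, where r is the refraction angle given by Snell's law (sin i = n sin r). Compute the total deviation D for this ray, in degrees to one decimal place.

sin r = sin 49.6° / 1.342 = 0.7615/1.342 = 0.5675; r = 34.57°.
D = 2·49.6° − 4·34.57° + 180° = 99.20° − 138.29° + 180° = 140.91°.

140.9°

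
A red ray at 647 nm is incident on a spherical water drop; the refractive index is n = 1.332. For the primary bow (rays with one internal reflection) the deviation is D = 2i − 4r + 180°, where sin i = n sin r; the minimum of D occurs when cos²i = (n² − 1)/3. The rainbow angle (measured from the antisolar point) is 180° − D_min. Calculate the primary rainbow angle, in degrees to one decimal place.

cos²i = (1.77422 − 1)/3 = 0.25807; i = arccos(0.50801) = 59.469°.
sin r = sin 59.469°/1.332 = 0.64666; r = 40.290°.
D_min = 2·59.469° − 4·40.290° + 180° = 137.776°.
Rainbow angle = 180° − D_min = 42.224°.

42.2°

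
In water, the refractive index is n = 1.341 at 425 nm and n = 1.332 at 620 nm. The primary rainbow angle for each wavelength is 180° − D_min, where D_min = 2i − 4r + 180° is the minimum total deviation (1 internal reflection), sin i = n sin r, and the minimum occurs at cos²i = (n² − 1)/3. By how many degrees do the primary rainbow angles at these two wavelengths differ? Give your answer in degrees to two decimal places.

At 425 nm (n = 1.341): cos²i = 0.26609 → i = 58.946°, r = 39.705°, D_min = 139.071°, rainbow angle = 40.929°.
At 620 nm (n = 1.332): cos²i = 0.25807 → i = 59.469°, r = 40.290°, D_min = 137.776°, rainbow angle = 42.224°.
Angular width = |40.929° − 42.224°| = 1.295°.

1.29°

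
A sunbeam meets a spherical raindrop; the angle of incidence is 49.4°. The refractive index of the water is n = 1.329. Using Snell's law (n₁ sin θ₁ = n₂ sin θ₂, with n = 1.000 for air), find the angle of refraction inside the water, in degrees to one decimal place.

34.8°

Snell: sin θ_r = sin θ_i / n = sin 49.4° / 1.329 = 0.7593 / 1.329 = 0.5713.
θ_r = arcsin(0.5713) = 34.84°.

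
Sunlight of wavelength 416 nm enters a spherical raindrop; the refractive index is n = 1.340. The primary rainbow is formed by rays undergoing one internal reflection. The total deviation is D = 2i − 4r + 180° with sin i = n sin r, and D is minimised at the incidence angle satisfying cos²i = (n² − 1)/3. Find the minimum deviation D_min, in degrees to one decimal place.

cos²i = (1.79560 − 1)/3 = 0.26520; i = arccos(0.51498) = 59.004°.
sin r = sin 59.004°/1.340 = 0.63971; r = 39.770°.
D_min = 2·59.004° − 4·39.770° + 180° = 138.929°.

138.9°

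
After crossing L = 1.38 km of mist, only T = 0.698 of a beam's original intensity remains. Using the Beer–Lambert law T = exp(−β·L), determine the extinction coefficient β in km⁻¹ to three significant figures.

0.261 km⁻¹

Beer–Lambert: T = exp(−βL) ⇒ β = −ln(T)/L = −ln(0.698)/1.38 = 0.3595/1.38 = 0.2605 km⁻¹.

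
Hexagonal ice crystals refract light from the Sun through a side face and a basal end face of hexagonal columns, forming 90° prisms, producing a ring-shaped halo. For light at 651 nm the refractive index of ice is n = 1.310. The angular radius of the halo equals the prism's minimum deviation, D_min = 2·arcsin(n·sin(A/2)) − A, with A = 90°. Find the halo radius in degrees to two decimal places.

n·sin(A/2) = 1.310 × sin 45° = 1.310 × 0.7071 = 0.9263.
D_min = 2·arcsin(0.9263) − 90° = 2 × 67.867° − 90° = 45.733°.

45.73°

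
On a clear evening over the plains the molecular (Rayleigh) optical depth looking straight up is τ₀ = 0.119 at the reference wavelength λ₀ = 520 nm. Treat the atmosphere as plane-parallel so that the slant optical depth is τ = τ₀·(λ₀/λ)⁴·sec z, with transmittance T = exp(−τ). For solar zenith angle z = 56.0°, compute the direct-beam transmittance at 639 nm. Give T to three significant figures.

sec 56.0° = 1.7883.
τ = 0.119 × (520/639)⁴ × 1.7883 = 0.119 × 0.4385 × 1.7883 = 0.0933.
T = exp(−0.0933) = 0.9109.

0.911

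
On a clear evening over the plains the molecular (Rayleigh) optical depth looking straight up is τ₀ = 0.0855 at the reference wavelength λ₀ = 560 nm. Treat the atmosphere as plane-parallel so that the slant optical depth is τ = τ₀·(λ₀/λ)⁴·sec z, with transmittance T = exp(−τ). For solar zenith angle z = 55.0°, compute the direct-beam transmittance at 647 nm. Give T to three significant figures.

0.920

sec 55.0° = 1.7434.
τ = 0.0855 × (560/647)⁴ × 1.7434 = 0.0855 × 0.5612 × 1.7434 = 0.0837.
T = exp(−0.0837) = 0.9197.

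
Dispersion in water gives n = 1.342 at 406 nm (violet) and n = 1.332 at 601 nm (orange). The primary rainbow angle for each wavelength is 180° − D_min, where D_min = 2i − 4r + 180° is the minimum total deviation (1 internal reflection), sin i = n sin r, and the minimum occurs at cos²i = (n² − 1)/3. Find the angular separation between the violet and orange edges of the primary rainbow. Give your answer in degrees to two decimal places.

At 406 nm (n = 1.342): cos²i = 0.26699 → i = 58.888°, r = 39.641°, D_min = 139.213°, rainbow angle = 40.787°.
At 601 nm (n = 1.332): cos²i = 0.25807 → i = 59.469°, r = 40.290°, D_min = 137.776°, rainbow angle = 42.224°.
Angular width = |40.787° − 42.224°| = 1.437°.

1.44°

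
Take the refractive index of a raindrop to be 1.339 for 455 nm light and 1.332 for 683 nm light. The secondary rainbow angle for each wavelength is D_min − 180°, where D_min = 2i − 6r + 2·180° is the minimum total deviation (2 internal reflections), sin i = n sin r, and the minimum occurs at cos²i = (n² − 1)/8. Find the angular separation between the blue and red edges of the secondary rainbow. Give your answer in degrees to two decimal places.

At 455 nm (n = 1.339): cos²i = 0.09912 → i = 71.650°, r = 45.141°, D_min = 232.451°, rainbow angle = 52.451°.
At 683 nm (n = 1.332): cos²i = 0.09678 → i = 71.875°, r = 45.520°, D_min = 230.628°, rainbow angle = 50.628°.
Angular width = |52.451° − 50.628°| = 1.823°.

1.82°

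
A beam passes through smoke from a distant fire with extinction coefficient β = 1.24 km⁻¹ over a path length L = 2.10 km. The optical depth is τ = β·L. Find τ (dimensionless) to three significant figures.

2.60

τ = β·L = 1.24 × 2.10 = 2.6040.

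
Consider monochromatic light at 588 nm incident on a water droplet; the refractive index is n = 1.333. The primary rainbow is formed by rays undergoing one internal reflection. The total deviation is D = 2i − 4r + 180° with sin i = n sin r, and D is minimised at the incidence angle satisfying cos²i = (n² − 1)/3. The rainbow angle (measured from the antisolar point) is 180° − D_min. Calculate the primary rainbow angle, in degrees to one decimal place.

cos²i = (1.77689 − 1)/3 = 0.25896; i = arccos(0.50888) = 59.410°.
sin r = sin 59.410°/1.333 = 0.64579; r = 40.225°.
D_min = 2·59.410° − 4·40.225° + 180° = 137.922°.
Rainbow angle = 180° − D_min = 42.078°.

42.1°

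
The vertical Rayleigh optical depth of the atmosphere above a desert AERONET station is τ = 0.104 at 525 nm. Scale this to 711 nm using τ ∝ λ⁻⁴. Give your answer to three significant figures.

0.0309

τ(711 nm) = τ(525 nm) × (525/711)⁴ = 0.104 × (0.7384)⁴ = 0.104 × 0.2973 = 0.0309.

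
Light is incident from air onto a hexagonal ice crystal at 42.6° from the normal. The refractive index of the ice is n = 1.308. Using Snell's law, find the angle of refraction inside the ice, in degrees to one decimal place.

Snell: sin θ_r = sin θ_i / n = sin 42.6° / 1.308 = 0.6769 / 1.308 = 0.5175.
θ_r = arcsin(0.5175) = 31.16°.

31.2°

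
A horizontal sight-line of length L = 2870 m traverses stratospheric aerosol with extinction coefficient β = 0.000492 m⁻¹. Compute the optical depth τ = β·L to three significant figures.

1.41

τ = β·L = 0.000492 × 2870 = 1.4120.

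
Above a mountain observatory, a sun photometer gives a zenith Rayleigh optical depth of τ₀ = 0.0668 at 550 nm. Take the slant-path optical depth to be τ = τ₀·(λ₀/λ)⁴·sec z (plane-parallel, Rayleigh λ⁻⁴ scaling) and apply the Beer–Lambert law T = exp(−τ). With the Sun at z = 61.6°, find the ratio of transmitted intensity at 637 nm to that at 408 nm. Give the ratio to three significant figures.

Airmass: sec 61.6° = 2.1025.
τ(637 nm) = 0.0668 × (550/637)⁴ × 2.1025 = 0.0668 × 0.5558 × 2.1025 = 0.0781.
τ(408 nm) = 0.0668 × (550/408)⁴ × 2.1025 = 0.0668 × 3.3023 × 2.1025 = 0.4638.
T(637)/T(408) = exp(τ_B − τ_A) = exp(0.3857) = 1.4707.

1.47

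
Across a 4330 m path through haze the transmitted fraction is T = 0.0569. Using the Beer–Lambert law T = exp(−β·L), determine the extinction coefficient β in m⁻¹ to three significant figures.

0.000662 m⁻¹

Beer–Lambert: T = exp(−βL) ⇒ β = −ln(T)/L = −ln(0.0569)/4330 = 2.8665/4330 = 0.000662 m⁻¹.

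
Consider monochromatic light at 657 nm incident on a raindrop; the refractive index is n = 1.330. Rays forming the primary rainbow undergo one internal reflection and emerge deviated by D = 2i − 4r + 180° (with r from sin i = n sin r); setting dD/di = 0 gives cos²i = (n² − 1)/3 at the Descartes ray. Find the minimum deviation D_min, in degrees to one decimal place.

cos²i = (1.76890 − 1)/3 = 0.25630; i = arccos(0.50626) = 59.585°.
sin r = sin 59.585°/1.330 = 0.64841; r = 40.422°.
D_min = 2·59.585° − 4·40.422° + 180° = 137.484°.

137.5°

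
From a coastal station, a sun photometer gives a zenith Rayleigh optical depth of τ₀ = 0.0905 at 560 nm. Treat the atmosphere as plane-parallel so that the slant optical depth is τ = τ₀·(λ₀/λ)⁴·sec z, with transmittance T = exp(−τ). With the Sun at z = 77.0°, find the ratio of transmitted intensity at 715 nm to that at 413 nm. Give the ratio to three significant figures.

3.35

Airmass: sec 77.0° = 4.4454.
τ(715 nm) = 0.0905 × (560/715)⁴ × 4.4454 = 0.0905 × 0.3763 × 4.4454 = 0.1514.
τ(413 nm) = 0.0905 × (560/413)⁴ × 4.4454 = 0.0905 × 3.3803 × 4.4454 = 1.3599.
T(715)/T(413) = exp(τ_B − τ_A) = exp(1.2085) = 3.3486.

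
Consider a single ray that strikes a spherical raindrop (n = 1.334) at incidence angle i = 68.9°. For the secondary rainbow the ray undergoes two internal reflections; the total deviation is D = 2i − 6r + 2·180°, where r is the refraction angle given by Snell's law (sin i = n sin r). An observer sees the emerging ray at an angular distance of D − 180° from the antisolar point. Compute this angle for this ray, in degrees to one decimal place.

sin r = sin 68.9° / 1.334 = 0.9330/1.334 = 0.6994; r = 44.38°.
D = 2·68.9° − 6·44.38° + 2·180° = 137.80° − 266.26° + 360° = 231.54°.
Angle from antisolar point = D − 180° = 51.54°.

51.5°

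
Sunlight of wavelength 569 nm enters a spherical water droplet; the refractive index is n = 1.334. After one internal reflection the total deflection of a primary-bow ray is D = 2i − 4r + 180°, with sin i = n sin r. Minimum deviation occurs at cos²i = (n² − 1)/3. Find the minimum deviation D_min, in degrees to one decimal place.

138.1°

cos²i = (1.77956 − 1)/3 = 0.25985; i = arccos(0.50976) = 59.352°.
sin r = sin 59.352°/1.334 = 0.64492; r = 40.159°.
D_min = 2·59.352° − 4·40.159° + 180° = 138.067°.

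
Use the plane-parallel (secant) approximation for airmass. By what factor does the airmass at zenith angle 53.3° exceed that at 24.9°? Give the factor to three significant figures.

X(53.3°)/X(24.9°) = sec 53.3° / sec 24.9° = cos 24.9° / cos 53.3° = 0.9070/0.5976 = 1.5177.

1.52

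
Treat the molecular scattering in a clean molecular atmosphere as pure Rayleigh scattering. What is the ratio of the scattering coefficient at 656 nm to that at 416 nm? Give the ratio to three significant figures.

Rayleigh scattering ∝ λ⁻⁴, so the ratio of coefficients is the inverse fourth power of the wavelength ratio.
σ(656)/σ(416) = (416/656)⁴ = (0.6341)⁴ = 0.1617.

0.162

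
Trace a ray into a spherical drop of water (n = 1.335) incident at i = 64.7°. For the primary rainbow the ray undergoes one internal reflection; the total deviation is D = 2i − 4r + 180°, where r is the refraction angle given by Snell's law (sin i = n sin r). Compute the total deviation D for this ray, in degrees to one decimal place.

138.9°

sin r = sin 64.7° / 1.335 = 0.9041/1.335 = 0.6772; r = 42.63°.
D = 2·64.7° − 4·42.63° + 180° = 129.40° − 170.51° + 180° = 138.89°.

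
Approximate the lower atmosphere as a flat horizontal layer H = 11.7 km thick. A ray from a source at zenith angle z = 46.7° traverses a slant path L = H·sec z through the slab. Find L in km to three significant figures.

sec z = 1/cos 46.7° = 1.4581.
L = 11.7 × 1.4581 = 17.060 km.

17.1 km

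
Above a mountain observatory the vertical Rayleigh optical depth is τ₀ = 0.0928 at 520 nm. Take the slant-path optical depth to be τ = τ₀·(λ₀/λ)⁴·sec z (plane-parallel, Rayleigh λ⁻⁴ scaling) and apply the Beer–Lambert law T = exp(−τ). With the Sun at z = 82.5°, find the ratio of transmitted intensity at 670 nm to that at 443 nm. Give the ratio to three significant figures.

Airmass: sec 82.5° = 7.6613.
τ(670 nm) = 0.0928 × (520/670)⁴ × 7.6613 = 0.0928 × 0.3628 × 7.6613 = 0.2580.
τ(443 nm) = 0.0928 × (520/443)⁴ × 7.6613 = 0.0928 × 1.8984 × 7.6613 = 1.3497.
T(670)/T(443) = exp(τ_B − τ_A) = exp(1.0918) = 2.9795.

2.98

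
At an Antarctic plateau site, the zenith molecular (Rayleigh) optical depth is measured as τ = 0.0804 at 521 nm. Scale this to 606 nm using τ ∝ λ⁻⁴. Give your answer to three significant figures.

τ(606 nm) = τ(521 nm) × (521/606)⁴ = 0.0804 × (0.8597)⁴ = 0.0804 × 0.5463 = 0.0439.

0.0439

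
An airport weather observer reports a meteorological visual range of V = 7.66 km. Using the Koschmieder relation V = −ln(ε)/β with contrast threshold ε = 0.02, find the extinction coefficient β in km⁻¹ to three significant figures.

0.511 km⁻¹

β = −ln(0.02) / V = 3.912 / 7.66 = 0.5107 km⁻¹.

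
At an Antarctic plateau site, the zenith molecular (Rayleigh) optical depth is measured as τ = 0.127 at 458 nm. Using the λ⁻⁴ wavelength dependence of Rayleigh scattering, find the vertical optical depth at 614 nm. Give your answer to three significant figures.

τ(614 nm) = τ(458 nm) × (458/614)⁴ = 0.127 × (0.7459)⁴ = 0.127 × 0.3096 = 0.0393.

0.0393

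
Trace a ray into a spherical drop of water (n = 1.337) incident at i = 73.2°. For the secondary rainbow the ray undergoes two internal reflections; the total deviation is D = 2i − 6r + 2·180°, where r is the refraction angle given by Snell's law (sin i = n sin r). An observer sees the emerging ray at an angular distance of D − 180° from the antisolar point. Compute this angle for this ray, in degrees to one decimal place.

52.0°

sin r = sin 73.2° / 1.337 = 0.9573/1.337 = 0.7160; r = 45.73°.
D = 2·73.2° − 6·45.73° + 2·180° = 146.40° − 274.36° + 360° = 232.04°.
Angle from antisolar point = D − 180° = 52.04°.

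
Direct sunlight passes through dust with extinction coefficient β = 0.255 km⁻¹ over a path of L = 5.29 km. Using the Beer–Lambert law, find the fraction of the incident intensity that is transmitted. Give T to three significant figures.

τ = β·L = 0.255 × 5.29 = 1.3490.
T = exp(−1.3490) = 0.2595.

0.260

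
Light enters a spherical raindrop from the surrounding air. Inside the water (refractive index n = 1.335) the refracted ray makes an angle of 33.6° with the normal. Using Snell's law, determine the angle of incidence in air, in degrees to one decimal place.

Snell: sin θ_i = n · sin θ_r = 1.335 × sin 33.6° = 1.335 × 0.5534 = 0.7388.
θ_i = arcsin(0.7388) = 47.63°.

47.6°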